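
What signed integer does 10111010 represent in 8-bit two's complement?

Binary: 10111010
Sign bit: 1 (negative)
Invert: 01000101
Add 1:  01000110
Magnitude: 01000110 = 64 + 4 + 2 = 70
Value: -70



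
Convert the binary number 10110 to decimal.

Sum of powers of 2 for each 1-bit:
2^1 + 2^2 + 2^4
= 2 + 4 + 16
= 22



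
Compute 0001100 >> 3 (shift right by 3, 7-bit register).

Original: 0001100 (decimal 12)
Shift right by 3 positions
Drop the 3 low bits; fill with zeros on the left
Result: 0000001 (decimal 1)
Equivalent: 12 >> 3 = 12 ÷ 2^3 = 1



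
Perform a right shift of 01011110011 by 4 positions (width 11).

Original: 01011110011 (decimal 755)
Shift right by 4 positions
Drop the 4 low bits; fill with zeros on the left
Result: 00000101111 (decimal 47)
Equivalent: 755 >> 4 = 755 ÷ 2^4 = 47



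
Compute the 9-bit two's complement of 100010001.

Original (sign bit 1, negative): 100010001
Step 1 - Invert all bits: 011101110
Step 2 - Add 1: 011101111
Verification: 100010001 + 011101111 = 1000000000; discarding the end carry (carry out of the top bit) leaves the 9-bit value 000000000, as required for x + (-x)



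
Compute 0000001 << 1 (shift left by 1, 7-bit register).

Original: 0000001 (decimal 1)
Shift left by 1 position
Append 1 zero on the right
Result: 0000010 (decimal 2)
Equivalent: 1 << 1 = 1 × 2^1 = 2



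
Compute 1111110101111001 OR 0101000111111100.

OR: 1 when either bit is 1
  1111110101111001
| 0101000111111100
------------------
  1111110111111101
Decimal: 64889 | 20988 = 65021



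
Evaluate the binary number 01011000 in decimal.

Sum of powers of 2 for each 1-bit:
2^3 + 2^4 + 2^6
= 8 + 16 + 64
= 88



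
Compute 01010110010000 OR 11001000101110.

OR: 1 when either bit is 1
  01010110010000
| 11001000101110
----------------
  11011110111110
Decimal: 5520 | 12846 = 14270



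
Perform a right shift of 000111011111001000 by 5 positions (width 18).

Original: 000111011111001000 (decimal 30664)
Shift right by 5 positions
Drop the 5 low bits; fill with zeros on the left
Result: 000000001110111110 (decimal 958)
Equivalent: 30664 >> 5 = 30664 ÷ 2^5 = 958



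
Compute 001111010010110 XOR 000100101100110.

XOR: 1 when bits differ
  001111010010110
^ 000100101100110
-----------------
  001011111110000
Decimal: 7830 ^ 2406 = 6128



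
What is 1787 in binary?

Using repeated division by 2:
1787 ÷ 2 = 893 remainder 1
893 ÷ 2 = 446 remainder 1
446 ÷ 2 = 223 remainder 0
223 ÷ 2 = 111 remainder 1
111 ÷ 2 = 55 remainder 1
55 ÷ 2 = 27 remainder 1
27 ÷ 2 = 13 remainder 1
13 ÷ 2 = 6 remainder 1
6 ÷ 2 = 3 remainder 0
3 ÷ 2 = 1 remainder 1
1 ÷ 2 = 0 remainder 1
Reading remainders bottom to top: 11011111011



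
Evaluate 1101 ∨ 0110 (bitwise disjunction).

OR: 1 when either bit is 1
  1101
| 0110
------
  1111
Decimal: 13 | 6 = 15



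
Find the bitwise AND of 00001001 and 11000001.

AND: 1 only when both bits are 1
  00001001
& 11000001
----------
  00000001
Decimal: 9 & 193 = 1



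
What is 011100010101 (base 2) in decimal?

Sum of powers of 2 for each 1-bit:
2^0 + 2^2 + 2^4 + 2^8 + 2^9 + 2^10
= 1 + 4 + 16 + 256 + 512 + 1024
= 1813



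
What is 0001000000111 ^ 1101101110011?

XOR: 1 when bits differ
  0001000000111
^ 1101101110011
---------------
  1100101110100
Decimal: 519 ^ 7027 = 6516



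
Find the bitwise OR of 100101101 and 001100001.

OR: 1 when either bit is 1
  100101101
| 001100001
-----------
  101101101
Decimal: 301 | 97 = 365



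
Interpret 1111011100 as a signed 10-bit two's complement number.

Binary: 1111011100
Sign bit: 1 (negative)
Invert: 0000100011
Add 1:  0000100100
Magnitude: 0000100100 = 32 + 4 = 36
Value: -36



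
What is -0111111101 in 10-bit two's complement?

Original: 0111111101
Step 1 - Invert all bits: 1000000010
Step 2 - Add 1: 1000000011
Verification: 0111111101 + 1000000011 = 10000000000; discarding the end carry (carry out of the top bit) leaves the 10-bit value 0000000000, as required for x + (-x)



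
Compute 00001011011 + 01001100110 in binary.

Add column by column from the right: bit + bit + carry-in; write the sum mod 2, carry 1 when the sum is 2 or 3.
carry:  00011111100
        00001011011
+       01001100110
-------------------
       001011000001
(the carry out of the leftmost column, 0, becomes the leading bit)
Decimal check:
  00001011011 = 64 + 16 + 8 + 2 + 1 = 91
  01001100110 = 512 + 64 + 32 + 4 + 2 = 614
  91 + 614 = 705, and 001011000001 = 512 + 128 + 64 + 1 = 705 ✓



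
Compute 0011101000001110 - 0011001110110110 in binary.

Method 1 - Direct subtraction (column by column from the right: bit − bit − borrow-in; if negative, add 2 and borrow 1 from the next column):
borrow: 0000111111100000
        0011101000001110
-       0011001110110110
------------------------
        0000011001011000

Method 2 - Add two's complement:
Two's complement of 0011001110110110: invert → 1100110001001001, add 1 → 1100110001001010
  0011101000001110
+ 1100110001001010
------------------
 10000011001011000  (end carry out of the top bit = 1)
Discarding the end carry: 0000011001011000
Decimal check:
  0011101000001110 = 8192 + 4096 + 2048 + 512 + 8 + 4 + 2 = 14862
  0011001110110110 = 8192 + 4096 + 512 + 256 + 128 + 32 + 16 + 4 + 2 = 13238
  14862 - 13238 = 1624, and 0000011001011000 = 1024 + 512 + 64 + 16 + 8 = 1624 ✓



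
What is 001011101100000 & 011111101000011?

AND: 1 only when both bits are 1
  001011101100000
& 011111101000011
-----------------
  001011101000000
Decimal: 5984 & 16195 = 5952



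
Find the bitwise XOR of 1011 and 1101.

XOR: 1 when bits differ
  1011
^ 1101
------
  0110
Decimal: 11 ^ 13 = 6



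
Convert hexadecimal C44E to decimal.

Expand by place value (powers of 16):
Digit values: C = 12, E = 14
C44E = 12 × 16^3 + 4 × 16^2 + 4 × 16^1 + 14 × 16^0
= 12 × 4096 + 4 × 256 + 4 × 16 + 14 × 1
= 49152 + 1024 + 64 + 14
= 50254



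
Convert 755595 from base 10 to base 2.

Using repeated division by 2:
755595 ÷ 2 = 377797 remainder 1
377797 ÷ 2 = 188898 remainder 1
188898 ÷ 2 = 94449 remainder 0
94449 ÷ 2 = 47224 remainder 1
47224 ÷ 2 = 23612 remainder 0
23612 ÷ 2 = 11806 remainder 0
11806 ÷ 2 = 5903 remainder 0
5903 ÷ 2 = 2951 remainder 1
2951 ÷ 2 = 1475 remainder 1
1475 ÷ 2 = 737 remainder 1
737 ÷ 2 = 368 remainder 1
368 ÷ 2 = 184 remainder 0
184 ÷ 2 = 92 remainder 0
92 ÷ 2 = 46 remainder 0
46 ÷ 2 = 23 remainder 0
23 ÷ 2 = 11 remainder 1
11 ÷ 2 = 5 remainder 1
5 ÷ 2 = 2 remainder 1
2 ÷ 2 = 1 remainder 0
1 ÷ 2 = 0 remainder 1
Reading remainders bottom to top: 10111000011110001011



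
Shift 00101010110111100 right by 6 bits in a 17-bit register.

Original: 00101010110111100 (decimal 21948)
Shift right by 6 positions
Drop the 6 low bits; fill with zeros on the left
Result: 00000000101010110 (decimal 342)
Equivalent: 21948 >> 6 = 21948 ÷ 2^6 = 342



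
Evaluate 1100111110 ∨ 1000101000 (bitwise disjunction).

OR: 1 when either bit is 1
  1100111110
| 1000101000
------------
  1100111110
Decimal: 830 | 552 = 830



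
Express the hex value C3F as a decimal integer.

Expand by place value (powers of 16):
Digit values: C = 12, F = 15
C3F = 12 × 16^2 + 3 × 16^1 + 15 × 16^0
= 12 × 256 + 3 × 16 + 15 × 1
= 3072 + 48 + 15
= 3135



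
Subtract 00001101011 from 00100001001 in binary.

Method 1 - Direct subtraction (column by column from the right: bit − bit − borrow-in; if negative, add 2 and borrow 1 from the next column):
borrow: 00111111100
        00100001001
-       00001101011
-------------------
        00010011110

Method 2 - Add two's complement:
Two's complement of 00001101011: invert → 11110010100, add 1 → 11110010101
  00100001001
+ 11110010101
-------------
 100010011110  (end carry out of the top bit = 1)
Discarding the end carry: 00010011110
Decimal check:
  00100001001 = 256 + 8 + 1 = 265
  00001101011 = 64 + 32 + 8 + 2 + 1 = 107
  265 - 107 = 158, and 00010011110 = 128 + 16 + 8 + 4 + 2 = 158 ✓



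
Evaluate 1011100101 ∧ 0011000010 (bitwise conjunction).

AND: 1 only when both bits are 1
  1011100101
& 0011000010
------------
  0011000000
Decimal: 741 & 194 = 192



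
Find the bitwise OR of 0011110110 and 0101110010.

OR: 1 when either bit is 1
  0011110110
| 0101110010
------------
  0111110110
Decimal: 246 | 370 = 502



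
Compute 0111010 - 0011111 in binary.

Method 1 - Direct subtraction (column by column from the right: bit − bit − borrow-in; if negative, add 2 and borrow 1 from the next column):
borrow: 0111110
        0111010
-       0011111
---------------
        0011011

Method 2 - Add two's complement:
Two's complement of 0011111: invert → 1100000, add 1 → 1100001
  0111010
+ 1100001
---------
 10011011  (end carry out of the top bit = 1)
Discarding the end carry: 0011011
Decimal check:
  0111010 = 32 + 16 + 8 + 2 = 58
  0011111 = 16 + 8 + 4 + 2 + 1 = 31
  58 - 31 = 27, and 0011011 = 16 + 8 + 2 + 1 = 27 ✓



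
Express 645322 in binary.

Using repeated division by 2:
645322 ÷ 2 = 322661 remainder 0
322661 ÷ 2 = 161330 remainder 1
161330 ÷ 2 = 80665 remainder 0
80665 ÷ 2 = 40332 remainder 1
40332 ÷ 2 = 20166 remainder 0
20166 ÷ 2 = 10083 remainder 0
10083 ÷ 2 = 5041 remainder 1
5041 ÷ 2 = 2520 remainder 1
2520 ÷ 2 = 1260 remainder 0
1260 ÷ 2 = 630 remainder 0
630 ÷ 2 = 315 remainder 0
315 ÷ 2 = 157 remainder 1
157 ÷ 2 = 78 remainder 1
78 ÷ 2 = 39 remainder 0
39 ÷ 2 = 19 remainder 1
19 ÷ 2 = 9 remainder 1
9 ÷ 2 = 4 remainder 1
4 ÷ 2 = 2 remainder 0
2 ÷ 2 = 1 remainder 0
1 ÷ 2 = 0 remainder 1
Reading remainders bottom to top: 10011101100011001010



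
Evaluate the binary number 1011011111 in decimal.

Sum of powers of 2 for each 1-bit:
2^0 + 2^1 + 2^2 + 2^3 + 2^4 + 2^6 + 2^7 + 2^9
= 1 + 2 + 4 + 8 + 16 + 64 + 128 + 512
= 735



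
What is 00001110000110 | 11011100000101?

OR: 1 when either bit is 1
  00001110000110
| 11011100000101
----------------
  11011110000111
Decimal: 902 | 14085 = 14215



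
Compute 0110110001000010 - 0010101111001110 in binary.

Method 1 - Direct subtraction (column by column from the right: bit − bit − borrow-in; if negative, add 2 and borrow 1 from the next column):
borrow: 0000011111111000
        0110110001000010
-       0010101111001110
------------------------
        0100000001110100

Method 2 - Add two's complement:
Two's complement of 0010101111001110: invert → 1101010000110001, add 1 → 1101010000110010
  0110110001000010
+ 1101010000110010
------------------
 10100000001110100  (end carry out of the top bit = 1)
Discarding the end carry: 0100000001110100
Decimal check:
  0110110001000010 = 16384 + 8192 + 2048 + 1024 + 64 + 2 = 27714
  0010101111001110 = 8192 + 2048 + 512 + 256 + 128 + 64 + 8 + 4 + 2 = 11214
  27714 - 11214 = 16500, and 0100000001110100 = 16384 + 64 + 32 + 16 + 4 = 16500 ✓



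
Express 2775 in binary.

Using repeated division by 2:
2775 ÷ 2 = 1387 remainder 1
1387 ÷ 2 = 693 remainder 1
693 ÷ 2 = 346 remainder 1
346 ÷ 2 = 173 remainder 0
173 ÷ 2 = 86 remainder 1
86 ÷ 2 = 43 remainder 0
43 ÷ 2 = 21 remainder 1
21 ÷ 2 = 10 remainder 1
10 ÷ 2 = 5 remainder 0
5 ÷ 2 = 2 remainder 1
2 ÷ 2 = 1 remainder 0
1 ÷ 2 = 0 remainder 1
Reading remainders bottom to top: 101011010111



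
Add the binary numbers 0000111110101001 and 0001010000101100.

Add column by column from the right: bit + bit + carry-in; write the sum mod 2, carry 1 when the sum is 2 or 3.
carry:  0011100001010000
        0000111110101001
+       0001010000101100
------------------------
       00010001111010101
(the carry out of the leftmost column, 0, becomes the leading bit)
Decimal check:
  0000111110101001 = 2048 + 1024 + 512 + 256 + 128 + 32 + 8 + 1 = 4009
  0001010000101100 = 4096 + 1024 + 32 + 8 + 4 = 5164
  4009 + 5164 = 9173, and 00010001111010101 = 8192 + 512 + 256 + 128 + 64 + 16 + 4 + 1 = 9173 ✓



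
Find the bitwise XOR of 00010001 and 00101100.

XOR: 1 when bits differ
  00010001
^ 00101100
----------
  00111101
Decimal: 17 ^ 44 = 61



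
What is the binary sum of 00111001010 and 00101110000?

Add column by column from the right: bit + bit + carry-in; write the sum mod 2, carry 1 when the sum is 2 or 3.
carry:  01110000000
        00111001010
+       00101110000
-------------------
       001100111010
(the carry out of the leftmost column, 0, becomes the leading bit)
Decimal check:
  00111001010 = 256 + 128 + 64 + 8 + 2 = 458
  00101110000 = 256 + 64 + 32 + 16 = 368
  458 + 368 = 826, and 001100111010 = 512 + 256 + 32 + 16 + 8 + 2 = 826 ✓



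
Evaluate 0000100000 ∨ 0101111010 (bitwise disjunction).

OR: 1 when either bit is 1
  0000100000
| 0101111010
------------
  0101111010
Decimal: 32 | 378 = 378



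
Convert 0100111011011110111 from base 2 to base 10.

Sum of powers of 2 for each 1-bit:
2^0 + 2^1 + 2^2 + 2^4 + 2^5 + 2^6 + 2^7 + 2^9 + 2^10 + 2^12 + 2^13 + 2^14 + 2^17
= 1 + 2 + 4 + 16 + 32 + 64 + 128 + 512 + 1024 + 4096 + 8192 + 16384 + 131072
= 161527



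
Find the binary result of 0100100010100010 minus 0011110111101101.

Method 1 - Direct subtraction (column by column from the right: bit − bit − borrow-in; if negative, add 2 and borrow 1 from the next column):
borrow: 0111111111111010
        0100100010100010
-       0011110111101101
------------------------
        0000101010110101

Method 2 - Add two's complement:
Two's complement of 0011110111101101: invert → 1100001000010010, add 1 → 1100001000010011
  0100100010100010
+ 1100001000010011
------------------
 10000101010110101  (end carry out of the top bit = 1)
Discarding the end carry: 0000101010110101
Decimal check:
  0100100010100010 = 16384 + 2048 + 128 + 32 + 2 = 18594
  0011110111101101 = 8192 + 4096 + 2048 + 1024 + 256 + 128 + 64 + 32 + 8 + 4 + 1 = 15853
  18594 - 15853 = 2741, and 0000101010110101 = 2048 + 512 + 128 + 32 + 16 + 4 + 1 = 2741 ✓



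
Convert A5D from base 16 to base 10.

Expand by place value (powers of 16):
Digit values: A = 10, D = 13
A5D = 10 × 16^2 + 5 × 16^1 + 13 × 16^0
= 10 × 256 + 5 × 16 + 13 × 1
= 2560 + 80 + 13
= 2653



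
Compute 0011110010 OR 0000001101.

OR: 1 when either bit is 1
  0011110010
| 0000001101
------------
  0011111111
Decimal: 242 | 13 = 255



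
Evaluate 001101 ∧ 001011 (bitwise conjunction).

AND: 1 only when both bits are 1
  001101
& 001011
--------
  001001
Decimal: 13 & 11 = 9



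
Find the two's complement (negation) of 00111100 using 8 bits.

Original: 00111100
Step 1 - Invert all bits: 11000011
Step 2 - Add 1: 11000100
Verification: 00111100 + 11000100 = 100000000; discarding the end carry (carry out of the top bit) leaves the 8-bit value 00000000, as required for x + (-x)



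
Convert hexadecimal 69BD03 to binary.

Convert each hex digit to 4 bits:
  6 = 0110
  9 = 1001
  B = 1011
  D = 1101
  0 = 0000
  3 = 0011
Concatenate: 011010011011110100000011



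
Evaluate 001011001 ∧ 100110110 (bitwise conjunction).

AND: 1 only when both bits are 1
  001011001
& 100110110
-----------
  000010000
Decimal: 89 & 310 = 16



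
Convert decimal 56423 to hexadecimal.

Using repeated division by 16 (digits 10–15 are A–F):
56423 ÷ 16 = 3526 remainder 7
3526 ÷ 16 = 220 remainder 6
220 ÷ 16 = 13 remainder 12 (C)
13 ÷ 16 = 0 remainder 13 (D)
Reading remainders bottom to top: DC67



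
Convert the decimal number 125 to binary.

Using repeated division by 2:
125 ÷ 2 = 62 remainder 1
62 ÷ 2 = 31 remainder 0
31 ÷ 2 = 15 remainder 1
15 ÷ 2 = 7 remainder 1
7 ÷ 2 = 3 remainder 1
3 ÷ 2 = 1 remainder 1
1 ÷ 2 = 0 remainder 1
Reading remainders bottom to top: 1111101



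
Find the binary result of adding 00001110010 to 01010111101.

Add column by column from the right: bit + bit + carry-in; write the sum mod 2, carry 1 when the sum is 2 or 3.
carry:  00111100000
        00001110010
+       01010111101
-------------------
       001100101111
(the carry out of the leftmost column, 0, becomes the leading bit)
Decimal check:
  00001110010 = 64 + 32 + 16 + 2 = 114
  01010111101 = 512 + 128 + 32 + 16 + 8 + 4 + 1 = 701
  114 + 701 = 815, and 001100101111 = 512 + 256 + 32 + 8 + 4 + 2 + 1 = 815 ✓



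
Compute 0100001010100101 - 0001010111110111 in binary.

Method 1 - Direct subtraction (column by column from the right: bit − bit − borrow-in; if negative, add 2 and borrow 1 from the next column):
borrow: 0111101111111100
        0100001010100101
-       0001010111110111
------------------------
        0010110010101110

Method 2 - Add two's complement:
Two's complement of 0001010111110111: invert → 1110101000001000, add 1 → 1110101000001001
  0100001010100101
+ 1110101000001001
------------------
 10010110010101110  (end carry out of the top bit = 1)
Discarding the end carry: 0010110010101110
Decimal check:
  0100001010100101 = 16384 + 512 + 128 + 32 + 4 + 1 = 17061
  0001010111110111 = 4096 + 1024 + 256 + 128 + 64 + 32 + 16 + 4 + 2 + 1 = 5623
  17061 - 5623 = 11438, and 0010110010101110 = 8192 + 2048 + 1024 + 128 + 32 + 8 + 4 + 2 = 11438 ✓



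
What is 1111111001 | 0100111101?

OR: 1 when either bit is 1
  1111111001
| 0100111101
------------
  1111111101
Decimal: 1017 | 317 = 1021



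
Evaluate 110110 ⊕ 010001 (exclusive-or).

XOR: 1 when bits differ
  110110
^ 010001
--------
  100111
Decimal: 54 ^ 17 = 39



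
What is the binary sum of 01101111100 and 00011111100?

Add column by column from the right: bit + bit + carry-in; write the sum mod 2, carry 1 when the sum is 2 or 3.
carry:  11111111000
        01101111100
+       00011111100
-------------------
       010001111000
(the carry out of the leftmost column, 0, becomes the leading bit)
Decimal check:
  01101111100 = 512 + 256 + 64 + 32 + 16 + 8 + 4 = 892
  00011111100 = 128 + 64 + 32 + 16 + 8 + 4 = 252
  892 + 252 = 1144, and 010001111000 = 1024 + 64 + 32 + 16 + 8 = 1144 ✓



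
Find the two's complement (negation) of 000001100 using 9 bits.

Original: 000001100
Step 1 - Invert all bits: 111110011
Step 2 - Add 1: 111110100
Verification: 000001100 + 111110100 = 1000000000; discarding the end carry (carry out of the top bit) leaves the 9-bit value 000000000, as required for x + (-x)



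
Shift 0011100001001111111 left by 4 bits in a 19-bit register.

Original: 0011100001001111111 (decimal 115327)
Shift left by 4 positions
Append 4 zeros on the right and drop the 4 high bits that overflow the 19-bit width
Result: 1000010011111110000 (decimal 272368)
Equivalent: 115327 << 4 = 115327 × 2^4 = 1845232, truncated to 19 bits = 272368



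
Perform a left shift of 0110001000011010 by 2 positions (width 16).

Original: 0110001000011010 (decimal 25114)
Shift left by 2 positions
Append 2 zeros on the right and drop the 2 high bits that overflow the 16-bit width
Result: 1000100001101000 (decimal 34920)
Equivalent: 25114 << 2 = 25114 × 2^2 = 100456, truncated to 16 bits = 34920



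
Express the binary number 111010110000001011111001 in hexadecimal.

Group into 4-bit nibbles from right:
  1110 = E
  1011 = B
  0000 = 0
  0010 = 2
  1111 = F
  1001 = 9
Result: EB02F9



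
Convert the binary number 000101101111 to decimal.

Sum of powers of 2 for each 1-bit:
2^0 + 2^1 + 2^2 + 2^3 + 2^5 + 2^6 + 2^8
= 1 + 2 + 4 + 8 + 32 + 64 + 256
= 367



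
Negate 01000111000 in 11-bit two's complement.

Original: 01000111000
Step 1 - Invert all bits: 10111000111
Step 2 - Add 1: 10111001000
Verification: 01000111000 + 10111001000 = 100000000000; discarding the end carry (carry out of the top bit) leaves the 11-bit value 00000000000, as required for x + (-x)



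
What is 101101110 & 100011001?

AND: 1 only when both bits are 1
  101101110
& 100011001
-----------
  100001000
Decimal: 366 & 281 = 264



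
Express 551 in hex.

Using repeated division by 16 (digits 10–15 are A–F):
551 ÷ 16 = 34 remainder 7
34 ÷ 16 = 2 remainder 2
2 ÷ 16 = 0 remainder 2
Reading remainders bottom to top: 227



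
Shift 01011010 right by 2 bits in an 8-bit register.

Original: 01011010 (decimal 90)
Shift right by 2 positions
Drop the 2 low bits; fill with zeros on the left
Result: 00010110 (decimal 22)
Equivalent: 90 >> 2 = 90 ÷ 2^2 = 22



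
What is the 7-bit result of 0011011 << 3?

Original: 0011011 (decimal 27)
Shift left by 3 positions
Append 3 zeros on the right and drop the 3 high bits that overflow the 7-bit width
Result: 1011000 (decimal 88)
Equivalent: 27 << 3 = 27 × 2^3 = 216, truncated to 7 bits = 88



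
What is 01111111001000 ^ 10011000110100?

XOR: 1 when bits differ
  01111111001000
^ 10011000110100
----------------
  11100111111100
Decimal: 8136 ^ 9780 = 14844



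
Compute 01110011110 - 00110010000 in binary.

Method 1 - Direct subtraction (column by column from the right: bit − bit − borrow-in; if negative, add 2 and borrow 1 from the next column):
borrow: 00000000000
        01110011110
-       00110010000
-------------------
        01000001110

Method 2 - Add two's complement:
Two's complement of 00110010000: invert → 11001101111, add 1 → 11001110000
  01110011110
+ 11001110000
-------------
 101000001110  (end carry out of the top bit = 1)
Discarding the end carry: 01000001110
Decimal check:
  01110011110 = 512 + 256 + 128 + 16 + 8 + 4 + 2 = 926
  00110010000 = 256 + 128 + 16 = 400
  926 - 400 = 526, and 01000001110 = 512 + 8 + 4 + 2 = 526 ✓



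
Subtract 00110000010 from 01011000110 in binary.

Method 1 - Direct subtraction (column by column from the right: bit − bit − borrow-in; if negative, add 2 and borrow 1 from the next column):
borrow: 01000000000
        01011000110
-       00110000010
-------------------
        00101000100

Method 2 - Add two's complement:
Two's complement of 00110000010: invert → 11001111101, add 1 → 11001111110
  01011000110
+ 11001111110
-------------
 100101000100  (end carry out of the top bit = 1)
Discarding the end carry: 00101000100
Decimal check:
  01011000110 = 512 + 128 + 64 + 4 + 2 = 710
  00110000010 = 256 + 128 + 2 = 386
  710 - 386 = 324, and 00101000100 = 256 + 64 + 4 = 324 ✓



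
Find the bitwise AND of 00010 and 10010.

AND: 1 only when both bits are 1
  00010
& 10010
-------
  00010
Decimal: 2 & 18 = 2



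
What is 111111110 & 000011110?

AND: 1 only when both bits are 1
  111111110
& 000011110
-----------
  000011110
Decimal: 510 & 30 = 30



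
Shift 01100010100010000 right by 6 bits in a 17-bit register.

Original: 01100010100010000 (decimal 50448)
Shift right by 6 positions
Drop the 6 low bits; fill with zeros on the left
Result: 00000001100010100 (decimal 788)
Equivalent: 50448 >> 6 = 50448 ÷ 2^6 = 788



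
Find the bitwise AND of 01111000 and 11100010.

AND: 1 only when both bits are 1
  01111000
& 11100010
----------
  01100000
Decimal: 120 & 226 = 96



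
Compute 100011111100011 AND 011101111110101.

AND: 1 only when both bits are 1
  100011111100011
& 011101111110101
-----------------
  000001111100001
Decimal: 18403 & 15349 = 993



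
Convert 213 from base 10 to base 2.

Using repeated division by 2:
213 ÷ 2 = 106 remainder 1
106 ÷ 2 = 53 remainder 0
53 ÷ 2 = 26 remainder 1
26 ÷ 2 = 13 remainder 0
13 ÷ 2 = 6 remainder 1
6 ÷ 2 = 3 remainder 0
3 ÷ 2 = 1 remainder 1
1 ÷ 2 = 0 remainder 1
Reading remainders bottom to top: 11010101



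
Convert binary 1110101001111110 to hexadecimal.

Group into 4-bit nibbles from right:
  1110 = E
  1010 = A
  0111 = 7
  1110 = E
Result: EA7E



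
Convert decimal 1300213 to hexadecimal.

Using repeated division by 16 (digits 10–15 are A–F):
1300213 ÷ 16 = 81263 remainder 5
81263 ÷ 16 = 5078 remainder 15 (F)
5078 ÷ 16 = 317 remainder 6
317 ÷ 16 = 19 remainder 13 (D)
19 ÷ 16 = 1 remainder 3
1 ÷ 16 = 0 remainder 1
Reading remainders bottom to top: 13D6F5



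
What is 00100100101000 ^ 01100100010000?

XOR: 1 when bits differ
  00100100101000
^ 01100100010000
----------------
  01000000111000
Decimal: 2344 ^ 6416 = 4152



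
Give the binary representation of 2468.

Using repeated division by 2:
2468 ÷ 2 = 1234 remainder 0
1234 ÷ 2 = 617 remainder 0
617 ÷ 2 = 308 remainder 1
308 ÷ 2 = 154 remainder 0
154 ÷ 2 = 77 remainder 0
77 ÷ 2 = 38 remainder 1
38 ÷ 2 = 19 remainder 0
19 ÷ 2 = 9 remainder 1
9 ÷ 2 = 4 remainder 1
4 ÷ 2 = 2 remainder 0
2 ÷ 2 = 1 remainder 0
1 ÷ 2 = 0 remainder 1
Reading remainders bottom to top: 100110100100



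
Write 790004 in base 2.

Using repeated division by 2:
790004 ÷ 2 = 395002 remainder 0
395002 ÷ 2 = 197501 remainder 0
197501 ÷ 2 = 98750 remainder 1
98750 ÷ 2 = 49375 remainder 0
49375 ÷ 2 = 24687 remainder 1
24687 ÷ 2 = 12343 remainder 1
12343 ÷ 2 = 6171 remainder 1
6171 ÷ 2 = 3085 remainder 1
3085 ÷ 2 = 1542 remainder 1
1542 ÷ 2 = 771 remainder 0
771 ÷ 2 = 385 remainder 1
385 ÷ 2 = 192 remainder 1
192 ÷ 2 = 96 remainder 0
96 ÷ 2 = 48 remainder 0
48 ÷ 2 = 24 remainder 0
24 ÷ 2 = 12 remainder 0
12 ÷ 2 = 6 remainder 0
6 ÷ 2 = 3 remainder 0
3 ÷ 2 = 1 remainder 1
1 ÷ 2 = 0 remainder 1
Reading remainders bottom to top: 11000000110111110100



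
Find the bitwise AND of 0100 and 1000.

AND: 1 only when both bits are 1
  0100
& 1000
------
  0000
Decimal: 4 & 8 = 0



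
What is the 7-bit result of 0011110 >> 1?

Original: 0011110 (decimal 30)
Shift right by 1 position
Drop the 1 low bit; fill with zero on the left
Result: 0001111 (decimal 15)
Equivalent: 30 >> 1 = 30 ÷ 2^1 = 15



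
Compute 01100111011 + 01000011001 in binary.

Add column by column from the right: bit + bit + carry-in; write the sum mod 2, carry 1 when the sum is 2 or 3.
carry:  10001110110
        01100111011
+       01000011001
-------------------
       010101010100
(the carry out of the leftmost column, 0, becomes the leading bit)
Decimal check:
  01100111011 = 512 + 256 + 32 + 16 + 8 + 2 + 1 = 827
  01000011001 = 512 + 16 + 8 + 1 = 537
  827 + 537 = 1364, and 010101010100 = 1024 + 256 + 64 + 16 + 4 = 1364 ✓



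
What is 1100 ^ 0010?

XOR: 1 when bits differ
  1100
^ 0010
------
  1110
Decimal: 12 ^ 2 = 14



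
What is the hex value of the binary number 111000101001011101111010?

Group into 4-bit nibbles from right:
  1110 = E
  0010 = 2
  1001 = 9
  0111 = 7
  0111 = 7
  1010 = A
Result: E2977A



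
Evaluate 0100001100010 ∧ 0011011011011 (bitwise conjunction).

AND: 1 only when both bits are 1
  0100001100010
& 0011011011011
---------------
  0000001000010
Decimal: 2146 & 1755 = 66



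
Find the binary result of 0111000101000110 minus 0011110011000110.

Method 1 - Direct subtraction (column by column from the right: bit − bit − borrow-in; if negative, add 2 and borrow 1 from the next column):
borrow: 0111100100000000
        0111000101000110
-       0011110011000110
------------------------
        0011010010000000

Method 2 - Add two's complement:
Two's complement of 0011110011000110: invert → 1100001100111001, add 1 → 1100001100111010
  0111000101000110
+ 1100001100111010
------------------
 10011010010000000  (end carry out of the top bit = 1)
Discarding the end carry: 0011010010000000
Decimal check:
  0111000101000110 = 16384 + 8192 + 4096 + 256 + 64 + 4 + 2 = 28998
  0011110011000110 = 8192 + 4096 + 2048 + 1024 + 128 + 64 + 4 + 2 = 15558
  28998 - 15558 = 13440, and 0011010010000000 = 8192 + 4096 + 1024 + 128 = 13440 ✓



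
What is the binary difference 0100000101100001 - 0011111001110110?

Method 1 - Direct subtraction (column by column from the right: bit − bit − borrow-in; if negative, add 2 and borrow 1 from the next column):
borrow: 0111110111111100
        0100000101100001
-       0011111001110110
------------------------
        0000001011101011

Method 2 - Add two's complement:
Two's complement of 0011111001110110: invert → 1100000110001001, add 1 → 1100000110001010
  0100000101100001
+ 1100000110001010
------------------
 10000001011101011  (end carry out of the top bit = 1)
Discarding the end carry: 0000001011101011
Decimal check:
  0100000101100001 = 16384 + 256 + 64 + 32 + 1 = 16737
  0011111001110110 = 8192 + 4096 + 2048 + 1024 + 512 + 64 + 32 + 16 + 4 + 2 = 15990
  16737 - 15990 = 747, and 0000001011101011 = 512 + 128 + 64 + 32 + 8 + 2 + 1 = 747 ✓



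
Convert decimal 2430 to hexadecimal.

Using repeated division by 16 (digits 10–15 are A–F):
2430 ÷ 16 = 151 remainder 14 (E)
151 ÷ 16 = 9 remainder 7
9 ÷ 16 = 0 remainder 9
Reading remainders bottom to top: 97E



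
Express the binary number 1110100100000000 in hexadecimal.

Group into 4-bit nibbles from right:
  1110 = E
  1001 = 9
  0000 = 0
  0000 = 0
Result: E900



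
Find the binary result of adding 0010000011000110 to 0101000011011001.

Add column by column from the right: bit + bit + carry-in; write the sum mod 2, carry 1 when the sum is 2 or 3.
carry:  0000000110000000
        0010000011000110
+       0101000011011001
------------------------
       00111000110011111
(the carry out of the leftmost column, 0, becomes the leading bit)
Decimal check:
  0010000011000110 = 8192 + 128 + 64 + 4 + 2 = 8390
  0101000011011001 = 16384 + 4096 + 128 + 64 + 16 + 8 + 1 = 20697
  8390 + 20697 = 29087, and 00111000110011111 = 16384 + 8192 + 4096 + 256 + 128 + 16 + 8 + 4 + 2 + 1 = 29087 ✓



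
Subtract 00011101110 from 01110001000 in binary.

Method 1 - Direct subtraction (column by column from the right: bit − bit − borrow-in; if negative, add 2 and borrow 1 from the next column):
borrow: 00111111100
        01110001000
-       00011101110
-------------------
        01010011010

Method 2 - Add two's complement:
Two's complement of 00011101110: invert → 11100010001, add 1 → 11100010010
  01110001000
+ 11100010010
-------------
 101010011010  (end carry out of the top bit = 1)
Discarding the end carry: 01010011010
Decimal check:
  01110001000 = 512 + 256 + 128 + 8 = 904
  00011101110 = 128 + 64 + 32 + 8 + 4 + 2 = 238
  904 - 238 = 666, and 01010011010 = 512 + 128 + 16 + 8 + 2 = 666 ✓



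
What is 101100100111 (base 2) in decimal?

Sum of powers of 2 for each 1-bit:
2^0 + 2^1 + 2^2 + 2^5 + 2^8 + 2^9 + 2^11
= 1 + 2 + 4 + 32 + 256 + 512 + 2048
= 2855



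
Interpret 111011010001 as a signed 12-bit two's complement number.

Binary: 111011010001
Sign bit: 1 (negative)
Invert: 000100101110
Add 1:  000100101111
Magnitude: 000100101111 = 256 + 32 + 8 + 4 + 2 + 1 = 303
Value: -303



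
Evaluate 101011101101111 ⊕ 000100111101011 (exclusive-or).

XOR: 1 when bits differ
  101011101101111
^ 000100111101011
-----------------
  101111010000100
Decimal: 22383 ^ 2539 = 24196



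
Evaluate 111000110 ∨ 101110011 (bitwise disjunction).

OR: 1 when either bit is 1
  111000110
| 101110011
-----------
  111110111
Decimal: 454 | 371 = 503



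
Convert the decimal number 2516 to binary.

Using repeated division by 2:
2516 ÷ 2 = 1258 remainder 0
1258 ÷ 2 = 629 remainder 0
629 ÷ 2 = 314 remainder 1
314 ÷ 2 = 157 remainder 0
157 ÷ 2 = 78 remainder 1
78 ÷ 2 = 39 remainder 0
39 ÷ 2 = 19 remainder 1
19 ÷ 2 = 9 remainder 1
9 ÷ 2 = 4 remainder 1
4 ÷ 2 = 2 remainder 0
2 ÷ 2 = 1 remainder 0
1 ÷ 2 = 0 remainder 1
Reading remainders bottom to top: 100111010100



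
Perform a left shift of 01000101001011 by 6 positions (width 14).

Original: 01000101001011 (decimal 4427)
Shift left by 6 positions
Append 6 zeros on the right and drop the 6 high bits that overflow the 14-bit width
Result: 01001011000000 (decimal 4800)
Equivalent: 4427 << 6 = 4427 × 2^6 = 283328, truncated to 14 bits = 4800



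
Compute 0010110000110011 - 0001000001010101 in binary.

Method 1 - Direct subtraction (column by column from the right: bit − bit − borrow-in; if negative, add 2 and borrow 1 from the next column):
borrow: 0010011110111000
        0010110000110011
-       0001000001010101
------------------------
        0001101111011110

Method 2 - Add two's complement:
Two's complement of 0001000001010101: invert → 1110111110101010, add 1 → 1110111110101011
  0010110000110011
+ 1110111110101011
------------------
 10001101111011110  (end carry out of the top bit = 1)
Discarding the end carry: 0001101111011110
Decimal check:
  0010110000110011 = 8192 + 2048 + 1024 + 32 + 16 + 2 + 1 = 11315
  0001000001010101 = 4096 + 64 + 16 + 4 + 1 = 4181
  11315 - 4181 = 7134, and 0001101111011110 = 4096 + 2048 + 512 + 256 + 128 + 64 + 16 + 8 + 4 + 2 = 7134 ✓



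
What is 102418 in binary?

Using repeated division by 2:
102418 ÷ 2 = 51209 remainder 0
51209 ÷ 2 = 25604 remainder 1
25604 ÷ 2 = 12802 remainder 0
12802 ÷ 2 = 6401 remainder 0
6401 ÷ 2 = 3200 remainder 1
3200 ÷ 2 = 1600 remainder 0
1600 ÷ 2 = 800 remainder 0
800 ÷ 2 = 400 remainder 0
400 ÷ 2 = 200 remainder 0
200 ÷ 2 = 100 remainder 0
100 ÷ 2 = 50 remainder 0
50 ÷ 2 = 25 remainder 0
25 ÷ 2 = 12 remainder 1
12 ÷ 2 = 6 remainder 0
6 ÷ 2 = 3 remainder 0
3 ÷ 2 = 1 remainder 1
1 ÷ 2 = 0 remainder 1
Reading remainders bottom to top: 11001000000010010



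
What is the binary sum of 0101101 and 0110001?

Add column by column from the right: bit + bit + carry-in; write the sum mod 2, carry 1 when the sum is 2 or 3.
carry:  1000010
        0101101
+       0110001
---------------
       01011110
(the carry out of the leftmost column, 0, becomes the leading bit)
Decimal check:
  0101101 = 32 + 8 + 4 + 1 = 45
  0110001 = 32 + 16 + 1 = 49
  45 + 49 = 94, and 01011110 = 64 + 16 + 8 + 4 + 2 = 94 ✓



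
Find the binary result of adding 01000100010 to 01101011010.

Add column by column from the right: bit + bit + carry-in; write the sum mod 2, carry 1 when the sum is 2 or 3.
carry:  10000000100
        01000100010
+       01101011010
-------------------
       010101111100
(the carry out of the leftmost column, 0, becomes the leading bit)
Decimal check:
  01000100010 = 512 + 32 + 2 = 546
  01101011010 = 512 + 256 + 64 + 16 + 8 + 2 = 858
  546 + 858 = 1404, and 010101111100 = 1024 + 256 + 64 + 32 + 16 + 8 + 4 = 1404 ✓



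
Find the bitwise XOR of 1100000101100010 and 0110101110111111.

XOR: 1 when bits differ
  1100000101100010
^ 0110101110111111
------------------
  1010101011011101
Decimal: 49506 ^ 27583 = 43741



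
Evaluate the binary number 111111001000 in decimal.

Sum of powers of 2 for each 1-bit:
2^3 + 2^6 + 2^7 + 2^8 + 2^9 + 2^10 + 2^11
= 8 + 64 + 128 + 256 + 512 + 1024 + 2048
= 4040



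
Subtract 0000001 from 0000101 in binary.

Method 1 - Direct subtraction (column by column from the right: bit − bit − borrow-in; if negative, add 2 and borrow 1 from the next column):
borrow: 0000000
        0000101
-       0000001
---------------
        0000100

Method 2 - Add two's complement:
Two's complement of 0000001: invert → 1111110, add 1 → 1111111
  0000101
+ 1111111
---------
 10000100  (end carry out of the top bit = 1)
Discarding the end carry: 0000100
Decimal check:
  0000101 = 4 + 1 = 5
  0000001 = 1
  5 - 1 = 4, and 0000100 = 4 ✓



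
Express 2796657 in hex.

Using repeated division by 16 (digits 10–15 are A–F):
2796657 ÷ 16 = 174791 remainder 1
174791 ÷ 16 = 10924 remainder 7
10924 ÷ 16 = 682 remainder 12 (C)
682 ÷ 16 = 42 remainder 10 (A)
42 ÷ 16 = 2 remainder 10 (A)
2 ÷ 16 = 0 remainder 2
Reading remainders bottom to top: 2AAC71



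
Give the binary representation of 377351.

Using repeated division by 2:
377351 ÷ 2 = 188675 remainder 1
188675 ÷ 2 = 94337 remainder 1
94337 ÷ 2 = 47168 remainder 1
47168 ÷ 2 = 23584 remainder 0
23584 ÷ 2 = 11792 remainder 0
11792 ÷ 2 = 5896 remainder 0
5896 ÷ 2 = 2948 remainder 0
2948 ÷ 2 = 1474 remainder 0
1474 ÷ 2 = 737 remainder 0
737 ÷ 2 = 368 remainder 1
368 ÷ 2 = 184 remainder 0
184 ÷ 2 = 92 remainder 0
92 ÷ 2 = 46 remainder 0
46 ÷ 2 = 23 remainder 0
23 ÷ 2 = 11 remainder 1
11 ÷ 2 = 5 remainder 1
5 ÷ 2 = 2 remainder 1
2 ÷ 2 = 1 remainder 0
1 ÷ 2 = 0 remainder 1
Reading remainders bottom to top: 1011100001000000111



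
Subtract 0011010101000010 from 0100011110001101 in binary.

Method 1 - Direct subtraction (column by column from the right: bit − bit − borrow-in; if negative, add 2 and borrow 1 from the next column):
borrow: 0110000010000100
        0100011110001101
-       0011010101000010
------------------------
        0001001001001011

Method 2 - Add two's complement:
Two's complement of 0011010101000010: invert → 1100101010111101, add 1 → 1100101010111110
  0100011110001101
+ 1100101010111110
------------------
 10001001001001011  (end carry out of the top bit = 1)
Discarding the end carry: 0001001001001011
Decimal check:
  0100011110001101 = 16384 + 1024 + 512 + 256 + 128 + 8 + 4 + 1 = 18317
  0011010101000010 = 8192 + 4096 + 1024 + 256 + 64 + 2 = 13634
  18317 - 13634 = 4683, and 0001001001001011 = 4096 + 512 + 64 + 8 + 2 + 1 = 4683 ✓



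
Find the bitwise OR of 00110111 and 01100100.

OR: 1 when either bit is 1
  00110111
| 01100100
----------
  01110111
Decimal: 55 | 100 = 119



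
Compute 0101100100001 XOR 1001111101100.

XOR: 1 when bits differ
  0101100100001
^ 1001111101100
---------------
  1100011001101
Decimal: 2849 ^ 5100 = 6349



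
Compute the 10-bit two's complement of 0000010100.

Original: 0000010100
Step 1 - Invert all bits: 1111101011
Step 2 - Add 1: 1111101100
Verification: 0000010100 + 1111101100 = 10000000000; discarding the end carry (carry out of the top bit) leaves the 10-bit value 0000000000, as required for x + (-x)



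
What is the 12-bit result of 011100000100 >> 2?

Original: 011100000100 (decimal 1796)
Shift right by 2 positions
Drop the 2 low bits; fill with zeros on the left
Result: 000111000001 (decimal 449)
Equivalent: 1796 >> 2 = 1796 ÷ 2^2 = 449



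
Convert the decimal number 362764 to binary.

Using repeated division by 2:
362764 ÷ 2 = 181382 remainder 0
181382 ÷ 2 = 90691 remainder 0
90691 ÷ 2 = 45345 remainder 1
45345 ÷ 2 = 22672 remainder 1
22672 ÷ 2 = 11336 remainder 0
11336 ÷ 2 = 5668 remainder 0
5668 ÷ 2 = 2834 remainder 0
2834 ÷ 2 = 1417 remainder 0
1417 ÷ 2 = 708 remainder 1
708 ÷ 2 = 354 remainder 0
354 ÷ 2 = 177 remainder 0
177 ÷ 2 = 88 remainder 1
88 ÷ 2 = 44 remainder 0
44 ÷ 2 = 22 remainder 0
22 ÷ 2 = 11 remainder 0
11 ÷ 2 = 5 remainder 1
5 ÷ 2 = 2 remainder 1
2 ÷ 2 = 1 remainder 0
1 ÷ 2 = 0 remainder 1
Reading remainders bottom to top: 1011000100100001100



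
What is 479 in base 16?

Using repeated division by 16 (digits 10–15 are A–F):
479 ÷ 16 = 29 remainder 15 (F)
29 ÷ 16 = 1 remainder 13 (D)
1 ÷ 16 = 0 remainder 1
Reading remainders bottom to top: 1DF



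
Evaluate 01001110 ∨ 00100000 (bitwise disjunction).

OR: 1 when either bit is 1
  01001110
| 00100000
----------
  01101110
Decimal: 78 | 32 = 110



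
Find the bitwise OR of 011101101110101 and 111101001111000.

OR: 1 when either bit is 1
  011101101110101
| 111101001111000
-----------------
  111101101111101
Decimal: 15221 | 31352 = 31613



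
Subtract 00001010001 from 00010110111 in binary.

Method 1 - Direct subtraction (column by column from the right: bit − bit − borrow-in; if negative, add 2 and borrow 1 from the next column):
borrow: 00010000000
        00010110111
-       00001010001
-------------------
        00001100110

Method 2 - Add two's complement:
Two's complement of 00001010001: invert → 11110101110, add 1 → 11110101111
  00010110111
+ 11110101111
-------------
 100001100110  (end carry out of the top bit = 1)
Discarding the end carry: 00001100110
Decimal check:
  00010110111 = 128 + 32 + 16 + 4 + 2 + 1 = 183
  00001010001 = 64 + 16 + 1 = 81
  183 - 81 = 102, and 00001100110 = 64 + 32 + 4 + 2 = 102 ✓



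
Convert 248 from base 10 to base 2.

Using repeated division by 2:
248 ÷ 2 = 124 remainder 0
124 ÷ 2 = 62 remainder 0
62 ÷ 2 = 31 remainder 0
31 ÷ 2 = 15 remainder 1
15 ÷ 2 = 7 remainder 1
7 ÷ 2 = 3 remainder 1
3 ÷ 2 = 1 remainder 1
1 ÷ 2 = 0 remainder 1
Reading remainders bottom to top: 11111000



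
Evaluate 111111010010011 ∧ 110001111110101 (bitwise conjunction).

AND: 1 only when both bits are 1
  111111010010011
& 110001111110101
-----------------
  110001010010001
Decimal: 32403 & 25589 = 25233

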